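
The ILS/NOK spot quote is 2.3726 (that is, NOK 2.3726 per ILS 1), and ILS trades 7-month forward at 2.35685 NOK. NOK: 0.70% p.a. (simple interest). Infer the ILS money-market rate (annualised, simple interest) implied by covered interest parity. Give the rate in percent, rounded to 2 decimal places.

T = 7/12 years.
CIP gives F = S · g_NOK/g_ILS, so g_NOK/g_ILS = 2.35685/2.3726 = 0.9933617.
NOK growth factor: 1 + 0.0070×7/12 = 1.0040833.
So the ILS growth factor = 1.0107932.
(1.0107932 − 1)/T = 0.018503, i.e. 1.85%.

1.85%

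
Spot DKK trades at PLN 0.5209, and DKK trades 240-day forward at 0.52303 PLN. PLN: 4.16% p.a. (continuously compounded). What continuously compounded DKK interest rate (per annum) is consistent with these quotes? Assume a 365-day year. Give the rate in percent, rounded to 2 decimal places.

T = 240/365 years.
By CIP, F/S equals the PLN-to-DKK growth ratio: 0.52303/0.5209 = 1.0040891.
The PLN side grows by e^(0.0416×240/365) = 1.027731.
That pins the DKK growth at 1.0235456.
r = ln(1.0235456)/(240/365) = 0.035394 → 3.54%.

3.54%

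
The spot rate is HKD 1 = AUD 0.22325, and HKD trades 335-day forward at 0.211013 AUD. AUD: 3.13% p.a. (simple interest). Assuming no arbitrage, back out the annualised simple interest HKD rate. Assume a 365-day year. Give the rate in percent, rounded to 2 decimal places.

T = 335/365 years.
F/S = 0.211013/0.22325 = 0.9451870 = (growth of AUD) / (growth of HKD).
AUD growth factor: 1 + 0.0313×335/365 = 1.0287274.
So the HKD growth factor = 1.088385.
(1.088385 − 1)/T = 0.096300, i.e. 9.63%.

9.63%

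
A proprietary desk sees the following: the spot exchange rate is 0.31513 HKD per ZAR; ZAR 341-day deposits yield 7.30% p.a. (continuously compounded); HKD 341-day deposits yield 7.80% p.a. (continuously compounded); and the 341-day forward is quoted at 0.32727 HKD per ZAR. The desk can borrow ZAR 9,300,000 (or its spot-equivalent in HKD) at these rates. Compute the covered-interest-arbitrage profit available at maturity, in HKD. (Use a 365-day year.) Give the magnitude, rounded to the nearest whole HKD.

T = 341/365 years.
Route A — deposit ZAR, sell forward: 9,300,000 × 1.070579403 × 0.32727 = HKD 3,258,427.25.
Route B — convert at spot, deposit HKD: 9,300,000 × 0.31513 × 1.075592027 = HKD 3,152,247.23.
The quoted forward overvalues ZAR, so borrow HKD, buy ZAR at spot, deposit the ZAR at 7.30%, and sell the proceeds forward at 0.32727.
Arbitrage profit = |3,258,427.25 − 3,152,247.23| = HKD 106,180.

HKD 106,180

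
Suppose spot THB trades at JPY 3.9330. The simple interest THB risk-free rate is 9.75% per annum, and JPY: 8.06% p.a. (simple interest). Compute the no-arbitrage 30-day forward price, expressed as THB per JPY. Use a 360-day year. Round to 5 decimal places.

T = 30/360 years.
Growth of 1 JPY over T: 1 + 0.0806×30/360 = 1.0067167.
THB growth factor: 1 + 0.0975×30/360 = 1.008125.
Forward (JPY per THB) = 3.933 × 1.0067167 / 1.008125 = 3.927506.
Invert for THB per JPY: 1 / 3.927506 = 0.25461.

0.25461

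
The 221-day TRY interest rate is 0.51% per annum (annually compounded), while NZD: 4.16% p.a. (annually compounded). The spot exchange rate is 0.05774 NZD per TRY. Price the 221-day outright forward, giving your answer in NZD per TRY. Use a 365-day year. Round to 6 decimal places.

T = 221/365 years.
NZD growth factor: (1 + 0.0416)^(221/365) = 1.0249852.
TRY growth factor: (1 + 0.0051)^(221/365) = 1.0030848.
CIP: F = S · (grow NZD)/(grow TRY) = 0.05774 × 1.0249852/1.0030848 = 0.05900064 NZD per TRY.

0.059001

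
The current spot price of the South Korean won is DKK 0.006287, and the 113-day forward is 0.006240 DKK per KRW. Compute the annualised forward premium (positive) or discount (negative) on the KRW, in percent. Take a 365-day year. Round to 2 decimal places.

T = 113/365 years.
(F − S)/S = (0.006240 − 0.006287)/0.006287 = -0.0074757.
×(1/T) gives -2.41% p.a.

-2.41%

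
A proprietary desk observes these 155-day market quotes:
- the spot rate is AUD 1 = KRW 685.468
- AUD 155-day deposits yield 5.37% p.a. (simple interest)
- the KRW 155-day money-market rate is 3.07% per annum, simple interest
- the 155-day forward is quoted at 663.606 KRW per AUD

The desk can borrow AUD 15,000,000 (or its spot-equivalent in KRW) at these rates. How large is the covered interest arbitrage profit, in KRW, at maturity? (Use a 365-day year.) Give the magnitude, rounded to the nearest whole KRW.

T = 155/365 years.
Invest the AUD and cover forward: 15,000,000 × 1.022804109589 × 663.606 = KRW 10,181,084,159.22.
Convert at spot and invest in KRW: 15,000,000 × 685.468 × 1.013036986301 = KRW 10,416,066,553.89.
The quoted forward undervalues AUD, so borrow AUD, convert to KRW at spot, deposit the KRW at 3.07%, and buy AUD forward at 663.606 to cover the loan.
Profit = 10,416,066,553.89 − 10,181,084,159.22 = KRW 234,982,395.

KRW 234,982,395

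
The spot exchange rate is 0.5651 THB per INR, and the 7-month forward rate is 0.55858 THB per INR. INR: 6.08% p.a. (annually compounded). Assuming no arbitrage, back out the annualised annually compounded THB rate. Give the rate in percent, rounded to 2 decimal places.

T = 7/12 years.
CIP gives F = S · g_THB/g_INR, so g_THB/g_INR = 0.55858/0.5651 = 0.9884622.
The INR side grows by (1 + 0.0608)^(7/12) = 1.0350299.
Hence g_THB = 1.0230879.
Annualise: 1.0230879^(12/7) − 1 = 0.039905 = 3.99%.

3.99%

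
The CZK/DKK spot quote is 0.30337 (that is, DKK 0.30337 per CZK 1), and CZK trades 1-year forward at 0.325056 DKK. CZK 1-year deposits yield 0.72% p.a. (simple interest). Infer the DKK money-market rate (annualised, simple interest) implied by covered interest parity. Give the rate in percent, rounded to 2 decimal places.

7.92%

T = 1 year.
By CIP, F/S equals the DKK-to-CZK growth ratio: 0.325056/0.30337 = 1.0714837.
The CZK side grows by 1 + 0.0072×1 = 1.007200.
Hence g_DKK = 1.0791984.
r = (1.0791984 − 1)/1 = 0.079198 → 7.92%.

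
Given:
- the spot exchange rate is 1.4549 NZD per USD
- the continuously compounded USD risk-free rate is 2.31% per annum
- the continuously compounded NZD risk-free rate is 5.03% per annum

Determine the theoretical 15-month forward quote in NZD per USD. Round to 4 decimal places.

T = 15/12 years.
NZD growth factor: e^(0.0503×15/12) = 1.0648937.
USD accumulates by e^(0.0231×15/12) = 1.0292959.
Forward (NZD per USD) = 1.4549 × 1.0648937 / 1.0292959 = 1.505217.

1.5052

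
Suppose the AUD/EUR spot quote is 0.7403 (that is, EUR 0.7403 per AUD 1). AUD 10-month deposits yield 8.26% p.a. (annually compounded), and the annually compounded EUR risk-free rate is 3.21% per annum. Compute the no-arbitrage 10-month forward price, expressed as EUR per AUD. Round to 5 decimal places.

0.71141

T = 10/12 years.
Growth of 1 EUR over T: (1 + 0.0321)^(10/12) = 1.0266793.
AUD growth factor: (1 + 0.0826)^(10/12) = 1.0683741.
So F = 0.7403 × 1.0266793 / 1.0683741 = 0.7114088 (EUR/AUD).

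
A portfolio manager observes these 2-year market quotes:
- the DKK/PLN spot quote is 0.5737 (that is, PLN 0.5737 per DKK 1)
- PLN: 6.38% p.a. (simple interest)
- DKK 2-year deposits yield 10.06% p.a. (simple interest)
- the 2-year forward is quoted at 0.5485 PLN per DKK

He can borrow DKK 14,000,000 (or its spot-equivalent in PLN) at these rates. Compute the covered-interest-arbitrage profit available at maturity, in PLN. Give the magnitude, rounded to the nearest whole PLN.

T = 2 years.
Invest the DKK and cover forward: 14,000,000 × 1.201200 × 0.5485 = PLN 9,224,014.80.
Convert at spot and invest in PLN: 14,000,000 × 0.5737 × 1.127600 = PLN 9,056,657.68.
The quoted forward overvalues DKK, so borrow PLN, buy DKK at spot, deposit the DKK at 10.06%, and sell the proceeds forward at 0.5485.
Profit = 9,224,014.80 − 9,056,657.68 = PLN 167,357.

PLN 167,357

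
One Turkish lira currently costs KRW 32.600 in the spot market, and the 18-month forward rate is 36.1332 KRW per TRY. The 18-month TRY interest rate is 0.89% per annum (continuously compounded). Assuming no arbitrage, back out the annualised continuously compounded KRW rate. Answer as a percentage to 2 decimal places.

T = 18/12 years.
F/S = 36.1332/32.6 = 1.1083804 = (growth of KRW) / (growth of TRY).
TRY growth factor: e^(0.0089×18/12) = 1.0134395.
That pins the KRW growth at 1.1232765.
Take logs: ln 1.1232765 / (18/12) = 0.077500, so 7.75%.

7.75%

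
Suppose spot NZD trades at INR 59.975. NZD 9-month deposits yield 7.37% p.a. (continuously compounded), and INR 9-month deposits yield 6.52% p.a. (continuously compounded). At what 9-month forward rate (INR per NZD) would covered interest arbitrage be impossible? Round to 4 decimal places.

T = 9/12 years.
Growth of 1 INR over T: e^(0.0652×9/12) = 1.05011533.
NZD growth factor: e^(0.0737×9/12) = 1.0568312.
Forward (INR per NZD) = 59.975 × 1.05011533 / 1.0568312 = 59.593875.

59.5939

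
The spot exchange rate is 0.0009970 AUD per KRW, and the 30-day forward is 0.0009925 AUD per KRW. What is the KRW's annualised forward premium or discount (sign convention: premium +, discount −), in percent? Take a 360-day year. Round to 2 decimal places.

-5.42%

T = 30/360 years.
Period premium: (0.0009925 − 0.000997)/0.000997 = -0.0045135.
Per annum: -0.0045135 / (30/360) = -0.054162 = -5.42%.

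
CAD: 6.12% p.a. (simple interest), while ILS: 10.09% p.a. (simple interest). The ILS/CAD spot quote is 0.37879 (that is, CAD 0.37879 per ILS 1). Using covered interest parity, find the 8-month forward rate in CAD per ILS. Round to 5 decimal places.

T = 8/12 years.
Growth of 1 CAD over T: 1 + 0.0612×8/12 = 1.040800.
ILS accumulates by 1 + 0.1009×8/12 = 1.0672667.
So F = 0.37879 × 1.040800 / 1.0672667 = 0.3693965 (CAD/ILS).

0.36940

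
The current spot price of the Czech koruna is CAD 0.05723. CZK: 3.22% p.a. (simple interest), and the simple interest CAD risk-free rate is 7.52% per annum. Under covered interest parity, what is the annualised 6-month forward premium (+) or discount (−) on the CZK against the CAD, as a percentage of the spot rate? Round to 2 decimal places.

T = 6/12 years.
CIP forward (CAD per CZK) = 0.05723 × 1.037600/1.016100 = 0.05844095.
Annualised premium = (F − S)/S × (1/T) = (0.05844095 − 0.05723)/0.05723 ÷ (6/12) = 4.23%.

+4.23%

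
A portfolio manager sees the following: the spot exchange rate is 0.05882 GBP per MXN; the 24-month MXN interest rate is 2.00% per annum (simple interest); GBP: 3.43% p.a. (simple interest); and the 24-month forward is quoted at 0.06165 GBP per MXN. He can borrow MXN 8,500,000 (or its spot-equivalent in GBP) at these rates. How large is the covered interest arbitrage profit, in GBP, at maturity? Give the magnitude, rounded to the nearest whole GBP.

GBP 10,718

T = 2 years.
Route A — deposit MXN, sell forward: 8,500,000 × 1.040000 × 0.06165 = GBP 544,986.00.
Route B — convert at spot, deposit GBP: 8,500,000 × 0.05882 × 1.068600 = GBP 534,267.94.
The quoted forward overvalues MXN, so borrow GBP, buy MXN at spot, deposit the MXN at 2.00%, and sell the proceeds forward at 0.06165.
Profit = 544,986.00 − 534,267.94 = GBP 10,718.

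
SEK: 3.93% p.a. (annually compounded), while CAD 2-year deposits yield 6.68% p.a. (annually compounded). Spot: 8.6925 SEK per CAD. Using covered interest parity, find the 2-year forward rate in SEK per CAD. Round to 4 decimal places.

8.2501

T = 2 years.
Growth of 1 SEK over T: (1 + 0.0393)^2 = 1.0801445.
Growth of 1 CAD over T: (1 + 0.0668)^2 = 1.1380622.
Forward (SEK per CAD) = 8.6925 × 1.0801445 / 1.1380622 = 8.250126.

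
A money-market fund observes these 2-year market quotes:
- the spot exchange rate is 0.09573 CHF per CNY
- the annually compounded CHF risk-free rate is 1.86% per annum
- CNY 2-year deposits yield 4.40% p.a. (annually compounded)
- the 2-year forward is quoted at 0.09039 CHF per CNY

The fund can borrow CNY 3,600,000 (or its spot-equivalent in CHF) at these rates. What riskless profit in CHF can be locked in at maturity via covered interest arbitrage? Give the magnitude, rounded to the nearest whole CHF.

T = 2 years.
Route A — deposit CNY, sell forward: 3,600,000 × 1.089936 × 0.09039 = CHF 354,669.53.
Route B — convert at spot, deposit CHF: 3,600,000 × 0.09573 × 1.03754596 = CHF 357,567.39.
The quoted forward undervalues CNY, so borrow CNY, convert to CHF at spot, deposit the CHF at 1.86%, and buy CNY forward at 0.09039 to cover the loan.
Arbitrage profit = |354,669.53 − 357,567.39| = CHF 2,898.

CHF 2,898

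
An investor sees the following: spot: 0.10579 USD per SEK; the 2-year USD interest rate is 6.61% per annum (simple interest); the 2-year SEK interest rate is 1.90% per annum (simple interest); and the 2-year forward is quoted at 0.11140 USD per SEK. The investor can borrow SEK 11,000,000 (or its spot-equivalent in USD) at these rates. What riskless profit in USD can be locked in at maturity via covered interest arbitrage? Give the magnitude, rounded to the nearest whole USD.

USD 45,565

T = 2 years.
Invest the SEK and cover forward: 11,000,000 × 1.038000 × 0.11140 = USD 1,271,965.20.
Convert at spot and invest in USD: 11,000,000 × 0.10579 × 1.132200 = USD 1,317,529.82.
The quoted forward undervalues SEK, so borrow SEK, convert to USD at spot, deposit the USD at 6.61%, and buy SEK forward at 0.11140 to cover the loan.
Profit = 1,317,529.82 − 1,271,965.20 = USD 45,565.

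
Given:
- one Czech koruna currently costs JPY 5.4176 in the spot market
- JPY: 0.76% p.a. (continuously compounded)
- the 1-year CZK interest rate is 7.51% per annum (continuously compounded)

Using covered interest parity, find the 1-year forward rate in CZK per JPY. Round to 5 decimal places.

0.19747

T = 1 year.
JPY growth factor: e^(0.0076×1) = 1.007629.
CZK growth factor: e^(0.0751×1) = 1.0779919.
Forward (JPY per CZK) = 5.4176 × 1.007629 / 1.0779919 = 5.063981.
Invert for CZK per JPY: 1 / 5.063981 = 0.19747.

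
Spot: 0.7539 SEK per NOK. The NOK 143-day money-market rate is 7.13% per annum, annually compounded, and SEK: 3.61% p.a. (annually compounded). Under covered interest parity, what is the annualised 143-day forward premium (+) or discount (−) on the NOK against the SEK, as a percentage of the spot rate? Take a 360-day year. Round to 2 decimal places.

-3.32%

T = 143/360 years.
F = S · g_SEK/g_NOK = 0.7539 × 1.0141866/1.0277355 = 0.7439611.
(F − S)/S ÷ T = (0.7439611 − 0.7539)/0.7539/(143/360) = -0.033189 → -3.32%.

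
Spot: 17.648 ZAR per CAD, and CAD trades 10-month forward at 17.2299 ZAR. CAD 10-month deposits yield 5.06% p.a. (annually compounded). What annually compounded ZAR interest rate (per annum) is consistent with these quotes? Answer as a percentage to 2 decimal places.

2.08%

T = 10/12 years.
F/S = 17.2299/17.648 = 0.9763089 = (growth of ZAR) / (growth of CAD).
CAD growth factor: (1 + 0.0506)^(10/12) = 1.0419923.
Hence g_ZAR = 1.0173064.
Annualise: 1.0173064^(12/10) − 1 = 0.020803 = 2.08%.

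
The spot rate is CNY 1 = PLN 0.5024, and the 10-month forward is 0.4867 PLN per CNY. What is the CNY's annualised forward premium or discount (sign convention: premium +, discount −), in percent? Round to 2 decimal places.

T = 10/12 years.
Period premium: (0.4867 − 0.5024)/0.5024 = -0.0312500.
Per annum: -0.0312500 / (10/12) = -0.037500 = -3.75%.

-3.75%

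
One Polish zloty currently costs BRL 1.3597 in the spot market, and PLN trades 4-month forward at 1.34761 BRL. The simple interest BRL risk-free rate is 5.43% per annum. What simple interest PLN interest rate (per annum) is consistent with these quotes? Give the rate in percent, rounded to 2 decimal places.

8.17%

T = 4/12 years.
By CIP, F/S equals the BRL-to-PLN growth ratio: 1.34761/1.3597 = 0.9911083.
BRL growth factor: 1 + 0.0543×4/12 = 1.018100.
That pins the PLN growth at 1.0272339.
(1.0272339 − 1)/T = 0.081702, i.e. 8.17%.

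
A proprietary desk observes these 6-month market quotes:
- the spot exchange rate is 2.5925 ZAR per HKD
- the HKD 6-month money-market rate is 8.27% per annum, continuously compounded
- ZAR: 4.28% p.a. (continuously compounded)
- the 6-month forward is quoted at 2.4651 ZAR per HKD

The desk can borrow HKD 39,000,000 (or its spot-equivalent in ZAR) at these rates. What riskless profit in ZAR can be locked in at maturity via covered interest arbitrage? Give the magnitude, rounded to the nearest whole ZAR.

T = 6/12 years.
Invest the HKD and cover forward: 39,000,000 × 1.0422168176 × 2.4651 = ZAR 100,197,578.41.
Convert at spot and invest in ZAR: 39,000,000 × 2.5925 × 1.02163062217 = ZAR 103,294,518.13.
The quoted forward undervalues HKD, so borrow HKD, convert to ZAR at spot, deposit the ZAR at 4.28%, and buy HKD forward at 2.4651 to cover the loan.
The gap between the two covered legs is ZAR 3,096,940.

ZAR 3,096,940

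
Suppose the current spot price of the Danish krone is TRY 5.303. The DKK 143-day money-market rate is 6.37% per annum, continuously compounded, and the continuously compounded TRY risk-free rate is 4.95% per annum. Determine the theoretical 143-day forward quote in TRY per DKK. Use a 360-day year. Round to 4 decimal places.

5.2732

T = 143/360 years.
TRY growth factor: e^(0.0495×143/360) = 1.0198571.
DKK growth factor: e^(0.0637×143/360) = 1.0256259.
Forward (TRY per DKK) = 5.303 × 1.0198571 / 1.0256259 = 5.273172.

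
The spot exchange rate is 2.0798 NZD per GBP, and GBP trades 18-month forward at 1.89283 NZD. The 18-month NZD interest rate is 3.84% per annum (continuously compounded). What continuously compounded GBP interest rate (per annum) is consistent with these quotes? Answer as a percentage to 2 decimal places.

10.12%

T = 18/12 years.
F/S = 1.89283/2.0798 = 0.9101019 = (growth of NZD) / (growth of GBP).
NZD growth factor: e^(0.0384×18/12) = 1.0592912.
So the GBP growth factor = 1.1639259.
r = ln(1.1639259)/(18/12) = 0.101199 → 10.12%.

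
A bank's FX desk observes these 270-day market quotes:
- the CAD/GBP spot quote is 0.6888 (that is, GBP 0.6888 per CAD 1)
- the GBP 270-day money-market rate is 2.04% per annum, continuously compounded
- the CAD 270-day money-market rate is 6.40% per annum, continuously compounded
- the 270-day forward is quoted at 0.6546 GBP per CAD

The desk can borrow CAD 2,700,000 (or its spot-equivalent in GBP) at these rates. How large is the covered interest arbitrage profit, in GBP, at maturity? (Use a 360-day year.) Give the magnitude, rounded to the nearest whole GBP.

GBP 34,108

T = 270/360 years.
Route A — deposit CAD, sell forward: 2,700,000 × 1.049170655 × 0.6546 = GBP 1,854,325.20.
Route B — convert at spot, deposit GBP: 2,700,000 × 0.6888 × 1.015417644 = GBP 1,888,433.12.
The quoted forward undervalues CAD, so borrow CAD, convert to GBP at spot, deposit the GBP at 2.04%, and buy CAD forward at 0.6546 to cover the loan.
The gap between the two covered legs is GBP 34,108.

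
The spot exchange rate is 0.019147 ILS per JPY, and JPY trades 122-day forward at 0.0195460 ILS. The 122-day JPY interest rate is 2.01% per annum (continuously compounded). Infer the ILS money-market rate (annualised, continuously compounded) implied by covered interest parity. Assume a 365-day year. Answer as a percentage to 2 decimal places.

8.18%

T = 122/365 years.
CIP gives F = S · g_ILS/g_JPY, so g_ILS/g_JPY = 0.019546/0.019147 = 1.0208388.
JPY growth factor: e^(0.0201×122/365) = 1.006741.
So the ILS growth factor = 1.0277203.
Take logs: ln 1.0277203 / (122/365) = 0.081805, so 8.18%.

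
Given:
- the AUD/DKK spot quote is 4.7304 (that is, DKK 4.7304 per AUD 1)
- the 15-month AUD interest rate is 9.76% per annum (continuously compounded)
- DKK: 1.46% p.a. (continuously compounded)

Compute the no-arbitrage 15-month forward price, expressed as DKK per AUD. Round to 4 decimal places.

T = 15/12 years.
DKK growth factor: e^(0.0146×15/12) = 1.0184175.
Growth of 1 AUD over T: e^(0.0976×15/12) = 1.1297541.
Forward (DKK per AUD) = 4.7304 × 1.0184175 / 1.1297541 = 4.264222.

4.2642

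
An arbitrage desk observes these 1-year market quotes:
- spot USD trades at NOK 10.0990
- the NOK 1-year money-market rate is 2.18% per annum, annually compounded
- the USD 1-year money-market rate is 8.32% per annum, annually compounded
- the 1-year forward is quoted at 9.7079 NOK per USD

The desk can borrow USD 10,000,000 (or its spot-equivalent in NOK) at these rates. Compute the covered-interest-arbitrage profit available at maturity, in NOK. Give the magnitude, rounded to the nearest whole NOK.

T = 1 year.
Invest the USD and cover forward: 10,000,000 × 1.083200 × 9.7079 = NOK 105,155,972.80.
Convert at spot and invest in NOK: 10,000,000 × 10.0990 × 1.021800 = NOK 103,191,582.00.
The quoted forward overvalues USD, so borrow NOK, buy USD at spot, deposit the USD at 8.32%, and sell the proceeds forward at 9.7079.
The gap between the two covered legs is NOK 1,964,391.

NOK 1,964,391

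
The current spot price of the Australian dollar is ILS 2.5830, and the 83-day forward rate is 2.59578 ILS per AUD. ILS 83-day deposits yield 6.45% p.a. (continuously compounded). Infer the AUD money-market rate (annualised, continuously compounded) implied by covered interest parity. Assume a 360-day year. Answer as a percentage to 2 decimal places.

T = 83/360 years.
By CIP, F/S equals the ILS-to-AUD growth ratio: 2.59578/2.583 = 1.0049477.
ILS growth factor: e^(0.0645×83/360) = 1.014982.
Hence g_AUD = 1.0099849.
Take logs: ln 1.0099849 / (83/360) = 0.043093, so 4.31%.

4.31%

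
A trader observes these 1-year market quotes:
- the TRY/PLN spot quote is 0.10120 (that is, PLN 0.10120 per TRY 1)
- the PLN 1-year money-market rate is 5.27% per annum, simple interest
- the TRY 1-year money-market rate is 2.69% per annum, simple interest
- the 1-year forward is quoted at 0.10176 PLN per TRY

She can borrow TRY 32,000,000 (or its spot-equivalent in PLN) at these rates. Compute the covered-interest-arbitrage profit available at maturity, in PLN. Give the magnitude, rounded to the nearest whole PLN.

T = 1 year.
Route A — deposit TRY, sell forward: 32,000,000 × 1.026900 × 0.10176 = PLN 3,343,915.01.
Route B — convert at spot, deposit PLN: 32,000,000 × 0.10120 × 1.052700 = PLN 3,409,063.68.
The quoted forward undervalues TRY, so borrow TRY, convert to PLN at spot, deposit the PLN at 5.27%, and buy TRY forward at 0.10176 to cover the loan.
The gap between the two covered legs is PLN 65,149.

PLN 65,149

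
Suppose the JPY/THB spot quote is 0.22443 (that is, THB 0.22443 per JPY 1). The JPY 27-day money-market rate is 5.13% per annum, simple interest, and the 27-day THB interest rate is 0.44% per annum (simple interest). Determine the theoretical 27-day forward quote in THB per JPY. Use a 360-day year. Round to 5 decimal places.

0.22364

T = 27/360 years.
THB growth factor: 1 + 0.0044×27/360 = 1.000330.
Growth of 1 JPY over T: 1 + 0.0513×27/360 = 1.0038475.
Forward (THB per JPY) = 0.22443 × 1.000330 / 1.0038475 = 0.2236436.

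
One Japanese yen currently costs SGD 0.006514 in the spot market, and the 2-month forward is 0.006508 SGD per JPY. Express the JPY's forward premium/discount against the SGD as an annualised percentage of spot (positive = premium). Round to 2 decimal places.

T = 2/12 years.
(F − S)/S = (0.006508 − 0.006514)/0.006514 = -0.0009211.
Annualise by dividing by T: -0.0009211 / (2/12) = -0.005527 → -0.55%.

-0.55%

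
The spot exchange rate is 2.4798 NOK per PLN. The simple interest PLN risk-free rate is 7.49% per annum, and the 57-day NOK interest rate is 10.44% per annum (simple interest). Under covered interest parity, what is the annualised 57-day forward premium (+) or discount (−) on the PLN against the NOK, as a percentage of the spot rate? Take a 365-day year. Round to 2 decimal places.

T = 57/365 years.
No-arbitrage forward: 2.4798 × 1.0163036 / 1.0116967 = 2.4910921 NOK/PLN.
(F − S)/S ÷ T = (2.4910921 − 2.4798)/2.4798/(57/365) = 0.029159 → 2.92%.

+2.92%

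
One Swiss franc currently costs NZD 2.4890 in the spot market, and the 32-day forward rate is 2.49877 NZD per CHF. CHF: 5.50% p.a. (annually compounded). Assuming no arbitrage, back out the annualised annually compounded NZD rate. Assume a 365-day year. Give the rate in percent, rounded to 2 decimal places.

T = 32/365 years.
By CIP, F/S equals the NZD-to-CHF growth ratio: 2.49877/2.489 = 1.0039253.
The CHF side grows by (1 + 0.0550)^(32/365) = 1.004705.
So the NZD growth factor = 1.0086488.
Annualise: 1.0086488^(365/32) − 1 = 0.103212 = 10.32%.

10.32%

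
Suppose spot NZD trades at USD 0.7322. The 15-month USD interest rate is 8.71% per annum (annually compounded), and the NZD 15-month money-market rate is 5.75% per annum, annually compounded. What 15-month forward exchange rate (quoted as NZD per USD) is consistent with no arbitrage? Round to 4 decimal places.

T = 15/12 years.
Growth of 1 USD over T: (1 + 0.0871)^(15/12) = 1.1100355.
NZD growth factor: (1 + 0.0575)^(15/12) = 1.0723844.
Forward (USD per NZD) = 0.7322 × 1.1100355 / 1.0723844 = 0.7579073.
Quoted the other way: 1/0.7579073 = 1.3194 NZD per USD.

1.3194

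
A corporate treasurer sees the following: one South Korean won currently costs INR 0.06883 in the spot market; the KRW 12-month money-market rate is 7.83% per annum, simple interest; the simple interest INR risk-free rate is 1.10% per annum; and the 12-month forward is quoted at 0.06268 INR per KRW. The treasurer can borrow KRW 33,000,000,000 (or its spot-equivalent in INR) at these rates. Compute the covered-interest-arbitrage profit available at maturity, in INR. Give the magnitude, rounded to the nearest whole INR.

T = 1 year.
Route A — deposit KRW, sell forward: 33,000,000,000 × 1.078300 × 0.06268 = INR 2,230,398,852.00.
Route B — convert at spot, deposit INR: 33,000,000,000 × 0.06883 × 1.011000 = INR 2,296,375,290.00.
The quoted forward undervalues KRW, so borrow KRW, convert to INR at spot, deposit the INR at 1.10%, and buy KRW forward at 0.06268 to cover the loan.
The gap between the two covered legs is INR 65,976,438.

INR 65,976,438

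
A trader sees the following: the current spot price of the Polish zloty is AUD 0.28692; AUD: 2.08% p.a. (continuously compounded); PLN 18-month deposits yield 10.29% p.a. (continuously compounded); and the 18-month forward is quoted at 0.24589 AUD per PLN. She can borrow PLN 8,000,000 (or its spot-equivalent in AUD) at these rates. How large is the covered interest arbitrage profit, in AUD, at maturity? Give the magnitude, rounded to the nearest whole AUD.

AUD 72,673

T = 18/12 years.
Invest the PLN and cover forward: 8,000,000 × 1.16689923 × 0.24589 = AUD 2,295,430.81.
Convert at spot and invest in AUD: 8,000,000 × 0.28692 × 1.031691822 = AUD 2,368,104.14.
The quoted forward undervalues PLN, so borrow PLN, convert to AUD at spot, deposit the AUD at 2.08%, and buy PLN forward at 0.24589 to cover the loan.
Arbitrage profit = |2,295,430.81 − 2,368,104.14| = AUD 72,673.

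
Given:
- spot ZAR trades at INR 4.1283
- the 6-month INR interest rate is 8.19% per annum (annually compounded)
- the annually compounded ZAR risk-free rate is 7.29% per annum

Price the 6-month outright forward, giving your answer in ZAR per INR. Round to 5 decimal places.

T = 6/12 years.
INR accumulates by (1 + 0.0819)^(6/12) = 1.0401442.
Growth of 1 ZAR over T: (1 + 0.0729)^(6/12) = 1.0358089.
Forward (INR per ZAR) = 4.1283 × 1.0401442 / 1.0358089 = 4.145579.
Invert for ZAR per INR: 1 / 4.145579 = 0.24122.

0.24122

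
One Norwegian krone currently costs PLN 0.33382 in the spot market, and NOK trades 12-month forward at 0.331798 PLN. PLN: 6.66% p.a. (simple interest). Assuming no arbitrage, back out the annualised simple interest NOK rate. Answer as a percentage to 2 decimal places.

7.31%

T = 1 year.
CIP gives F = S · g_PLN/g_NOK, so g_PLN/g_NOK = 0.331798/0.33382 = 0.9939428.
PLN growth factor: 1 + 0.0666×1 = 1.066600.
Hence g_NOK = 1.073100.
r = (1.073100 − 1)/1 = 0.073100 → 7.31%.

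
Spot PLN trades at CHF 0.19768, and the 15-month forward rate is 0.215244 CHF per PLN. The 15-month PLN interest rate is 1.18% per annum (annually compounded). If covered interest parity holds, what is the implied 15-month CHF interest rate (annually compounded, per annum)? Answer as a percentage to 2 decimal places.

T = 15/12 years.
CIP gives F = S · g_CHF/g_PLN, so g_CHF/g_PLN = 0.215244/0.19768 = 1.0888507.
PLN growth factor: (1 + 0.0118)^(15/12) = 1.0147717.
Hence g_CHF = 1.1049349.
Annualise: 1.1049349^(12/15) − 1 = 0.083102 = 8.31%.

8.31%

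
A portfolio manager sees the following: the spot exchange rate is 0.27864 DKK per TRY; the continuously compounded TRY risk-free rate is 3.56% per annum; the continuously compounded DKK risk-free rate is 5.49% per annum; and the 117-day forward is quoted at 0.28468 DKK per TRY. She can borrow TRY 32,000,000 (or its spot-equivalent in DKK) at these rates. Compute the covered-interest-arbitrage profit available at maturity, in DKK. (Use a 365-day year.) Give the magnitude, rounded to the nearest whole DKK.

DKK 139,530

T = 117/365 years.
Route A — deposit TRY, sell forward: 32,000,000 × 1.011476866 × 0.28468 = DKK 9,214,311.49.
Route B — convert at spot, deposit DKK: 32,000,000 × 0.27864 × 1.017753841 = DKK 9,074,781.77.
The quoted forward overvalues TRY, so borrow DKK, buy TRY at spot, deposit the TRY at 3.56%, and sell the proceeds forward at 0.28468.
The gap between the two covered legs is DKK 139,530.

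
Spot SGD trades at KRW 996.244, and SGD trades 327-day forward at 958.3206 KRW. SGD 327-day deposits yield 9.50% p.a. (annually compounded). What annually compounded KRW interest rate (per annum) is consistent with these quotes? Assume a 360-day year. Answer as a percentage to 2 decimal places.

4.92%

T = 327/360 years.
By CIP, F/S equals the KRW-to-SGD growth ratio: 958.3206/996.244 = 0.9619336.
SGD growth factor: (1 + 0.0950)^(327/360) = 1.0859283.
So the KRW growth factor = 1.0445909.
Annualise: 1.0445909^(360/327) − 1 = 0.049200 = 4.92%.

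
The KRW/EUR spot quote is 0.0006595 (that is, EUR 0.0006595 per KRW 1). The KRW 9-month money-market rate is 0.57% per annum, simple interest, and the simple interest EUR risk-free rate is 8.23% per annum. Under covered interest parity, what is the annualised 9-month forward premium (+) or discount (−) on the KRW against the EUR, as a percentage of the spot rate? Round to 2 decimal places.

T = 9/12 years.
CIP forward (EUR per KRW) = 0.0006595 × 1.061725/1.004275 = 0.0006972270.
(F − S)/S ÷ T = (0.0006972270 − 0.0006595)/0.0006595/(9/12) = 0.076274 → 7.63%.

+7.63%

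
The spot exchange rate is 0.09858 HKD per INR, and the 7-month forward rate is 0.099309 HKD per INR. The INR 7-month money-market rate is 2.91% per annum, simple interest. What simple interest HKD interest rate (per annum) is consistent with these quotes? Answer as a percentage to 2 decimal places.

4.20%

T = 7/12 years.
CIP gives F = S · g_HKD/g_INR, so g_HKD/g_INR = 0.099309/0.09858 = 1.0073950.
The INR side grows by 1 + 0.0291×7/12 = 1.016975.
Hence g_HKD = 1.0244955.
(1.0244955 − 1)/T = 0.041992, i.e. 4.20%.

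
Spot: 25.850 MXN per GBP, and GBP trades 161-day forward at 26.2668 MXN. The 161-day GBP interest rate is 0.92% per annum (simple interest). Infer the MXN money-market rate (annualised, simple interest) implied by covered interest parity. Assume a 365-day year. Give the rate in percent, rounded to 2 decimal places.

T = 161/365 years.
F/S = 26.2668/25.85 = 1.0161238 = (growth of MXN) / (growth of GBP).
GBP growth factor: 1 + 0.0092×161/365 = 1.0040581.
Hence g_MXN = 1.0202473.
(1.0202473 − 1)/T = 0.045902, i.e. 4.59%.

4.59%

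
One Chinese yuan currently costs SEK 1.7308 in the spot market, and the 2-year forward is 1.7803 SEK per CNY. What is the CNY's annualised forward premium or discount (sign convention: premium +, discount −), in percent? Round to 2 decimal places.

T = 2 years.
Period premium: (1.7803 − 1.7308)/1.7308 = 0.0285995.
Annualise by dividing by T: 0.0285995 / 2 = 0.014300 → 1.43%.

+1.43%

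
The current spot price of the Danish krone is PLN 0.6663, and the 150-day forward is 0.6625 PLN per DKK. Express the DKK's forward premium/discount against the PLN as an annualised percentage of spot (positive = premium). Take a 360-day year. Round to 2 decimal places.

T = 150/360 years.
Period premium: (0.6625 − 0.6663)/0.6663 = -0.0057031.
Per annum: -0.0057031 / (150/360) = -0.013687 = -1.37%.

-1.37%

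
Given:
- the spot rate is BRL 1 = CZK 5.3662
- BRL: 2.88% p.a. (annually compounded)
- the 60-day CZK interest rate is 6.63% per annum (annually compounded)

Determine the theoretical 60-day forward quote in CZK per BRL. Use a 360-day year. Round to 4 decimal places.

5.3983

T = 60/360 years.
CZK accumulates by (1 + 0.0663)^(60/360) = 1.0107566.
BRL growth factor: (1 + 0.0288)^(60/360) = 1.0047434.
Forward (CZK per BRL) = 5.3662 × 1.0107566 / 1.0047434 = 5.398316.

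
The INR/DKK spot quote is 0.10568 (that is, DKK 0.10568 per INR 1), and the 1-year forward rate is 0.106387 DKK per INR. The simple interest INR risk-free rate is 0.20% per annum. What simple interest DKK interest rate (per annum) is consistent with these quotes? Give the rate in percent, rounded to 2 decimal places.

T = 1 year.
CIP gives F = S · g_DKK/g_INR, so g_DKK/g_INR = 0.106387/0.10568 = 1.0066900.
INR growth factor: 1 + 0.0020×1 = 1.002000.
Hence g_DKK = 1.0087034.
(1.0087034 − 1)/T = 0.008703, i.e. 0.87%.

0.87%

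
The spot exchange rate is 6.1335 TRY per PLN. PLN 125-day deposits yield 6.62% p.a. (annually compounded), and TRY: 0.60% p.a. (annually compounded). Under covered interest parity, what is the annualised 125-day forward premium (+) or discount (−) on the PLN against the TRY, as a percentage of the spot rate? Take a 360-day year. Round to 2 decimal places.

-5.75%

T = 125/360 years.
F = S · g_TRY/g_PLN = 6.1335 × 1.0020793/1.0225068 = 6.0109658.
Annualised premium = (F − S)/S × (1/T) = (6.0109658 − 6.1335)/6.1335 ÷ (125/360) = -5.75%.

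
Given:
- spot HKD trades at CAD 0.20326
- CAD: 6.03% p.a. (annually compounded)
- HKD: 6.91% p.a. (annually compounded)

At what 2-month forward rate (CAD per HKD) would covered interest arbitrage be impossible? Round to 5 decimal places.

0.20298

T = 2/12 years.
CAD accumulates by (1 + 0.0603)^(2/12) = 1.0098064.
HKD growth factor: (1 + 0.0691)^(2/12) = 1.0111984.
CIP: F = S · (grow CAD)/(grow HKD) = 0.20326 × 1.0098064/1.0111984 = 0.2029802 CAD per HKD.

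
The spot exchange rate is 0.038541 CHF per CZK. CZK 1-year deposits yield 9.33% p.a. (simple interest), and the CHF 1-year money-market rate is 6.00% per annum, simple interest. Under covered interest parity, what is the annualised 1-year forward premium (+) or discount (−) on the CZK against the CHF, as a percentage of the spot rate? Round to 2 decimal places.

-3.05%

T = 1 year.
No-arbitrage forward: 0.038541 × 1.060000 / 1.093300 = 0.037367109 CHF/CZK.
(F − S)/S ÷ T = (0.037367109 − 0.038541)/0.038541/1 = -0.030458 → -3.05%.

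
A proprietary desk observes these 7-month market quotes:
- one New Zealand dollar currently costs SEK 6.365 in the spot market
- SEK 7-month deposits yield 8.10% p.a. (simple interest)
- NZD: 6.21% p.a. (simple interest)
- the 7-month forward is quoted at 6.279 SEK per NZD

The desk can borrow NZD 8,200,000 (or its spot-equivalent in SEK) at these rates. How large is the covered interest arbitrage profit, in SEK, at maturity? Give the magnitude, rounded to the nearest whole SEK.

T = 7/12 years.
Keep in NZD, deliver into the forward: 8,200,000·1.036225·6.279 = SEK 53,352,945.56.
Swap to SEK now, deposit: 8,200,000·6.365·1.047250 = SEK 54,659,119.25.
The quoted forward undervalues NZD, so borrow NZD, convert to SEK at spot, deposit the SEK at 8.10%, and buy NZD forward at 6.279 to cover the loan.
The gap between the two covered legs is SEK 1,306,174.

SEK 1,306,174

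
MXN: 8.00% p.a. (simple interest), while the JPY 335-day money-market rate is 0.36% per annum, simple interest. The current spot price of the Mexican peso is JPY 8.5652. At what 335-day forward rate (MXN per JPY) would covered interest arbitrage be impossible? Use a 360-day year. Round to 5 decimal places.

0.12502

T = 335/360 years.
JPY growth factor: 1 + 0.0036×335/360 = 1.003350.
MXN accumulates by 1 + 0.0800×335/360 = 1.0744444.
CIP: F = S · (grow JPY)/(grow MXN) = 8.5652 × 1.003350/1.0744444 = 7.998453 JPY per MXN.
Quoted the other way: 1/7.998453 = 0.12502 MXN per JPY.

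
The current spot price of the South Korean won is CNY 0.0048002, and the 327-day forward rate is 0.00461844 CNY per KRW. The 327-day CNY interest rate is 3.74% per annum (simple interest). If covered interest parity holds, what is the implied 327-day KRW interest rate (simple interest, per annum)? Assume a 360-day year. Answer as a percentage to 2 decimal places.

8.22%

T = 327/360 years.
CIP gives F = S · g_CNY/g_KRW, so g_CNY/g_KRW = 0.00461844/0.0048002 = 0.9621349.
CNY growth factor: 1 + 0.0374×327/360 = 1.0339717.
That pins the KRW growth at 1.074664.
(1.074664 − 1)/T = 0.082199, i.e. 8.22%.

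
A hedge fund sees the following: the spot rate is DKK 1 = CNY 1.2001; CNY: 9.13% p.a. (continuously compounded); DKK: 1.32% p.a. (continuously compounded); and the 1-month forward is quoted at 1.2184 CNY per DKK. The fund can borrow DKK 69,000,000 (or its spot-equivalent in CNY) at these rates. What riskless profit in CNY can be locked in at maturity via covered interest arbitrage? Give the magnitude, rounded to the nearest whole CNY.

CNY 722,802

T = 1/12 years.
Keep in DKK, deliver into the forward: 69,000,000·1.0011006052·1.2184 = CNY 84,162,127.44.
Swap to CNY now, deposit: 69,000,000·1.2001·1.0076373502 = CNY 83,439,325.29.
The quoted forward overvalues DKK, so borrow CNY, buy DKK at spot, deposit the DKK at 1.32%, and sell the proceeds forward at 1.2184.
Arbitrage profit = |84,162,127.44 − 83,439,325.29| = CNY 722,802.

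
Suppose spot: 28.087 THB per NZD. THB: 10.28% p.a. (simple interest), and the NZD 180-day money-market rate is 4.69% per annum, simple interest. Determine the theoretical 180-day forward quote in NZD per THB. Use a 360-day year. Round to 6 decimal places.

T = 180/360 years.
THB accumulates by 1 + 0.1028×180/360 = 1.051400.
Growth of 1 NZD over T: 1 + 0.0469×180/360 = 1.023450.
Forward (THB per NZD) = 28.087 × 1.051400 / 1.023450 = 28.85404.
Quoted the other way: 1/28.85404 = 0.034657 NZD per THB.

0.034657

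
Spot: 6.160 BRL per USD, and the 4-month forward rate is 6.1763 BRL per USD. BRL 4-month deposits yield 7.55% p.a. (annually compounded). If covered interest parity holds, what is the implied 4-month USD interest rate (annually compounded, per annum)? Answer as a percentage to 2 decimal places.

T = 4/12 years.
By CIP, F/S equals the BRL-to-USD growth ratio: 6.1763/6.16 = 1.0026461.
BRL growth factor: (1 + 0.0755)^(4/12) = 1.0245586.
So the USD growth factor = 1.0218547.
r = 1.0218547^(12/4) − 1 = 0.067007 → 6.70%.

6.70%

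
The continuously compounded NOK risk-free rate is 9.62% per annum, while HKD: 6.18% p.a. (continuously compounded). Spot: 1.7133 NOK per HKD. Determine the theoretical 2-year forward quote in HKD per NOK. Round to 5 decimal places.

T = 2 years.
NOK accumulates by e^(0.0962×2) = 1.2121553.
Growth of 1 HKD over T: e^(0.0618×2) = 1.1315632.
CIP: F = S · (grow NOK)/(grow HKD) = 1.7133 × 1.2121553/1.1315632 = 1.835325 NOK per HKD.
Quoted the other way: 1/1.835325 = 0.54486 HKD per NOK.

0.54486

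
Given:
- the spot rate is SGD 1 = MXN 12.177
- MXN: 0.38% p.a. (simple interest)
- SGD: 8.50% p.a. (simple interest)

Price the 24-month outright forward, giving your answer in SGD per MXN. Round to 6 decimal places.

0.095358

T = 2 years.
MXN accumulates by 1 + 0.0038×2 = 1.007600.
SGD accumulates by 1 + 0.0850×2 = 1.170000.
Forward (MXN per SGD) = 12.177 × 1.007600 / 1.170000 = 10.48679.
Quoted the other way: 1/10.48679 = 0.095358 SGD per MXN.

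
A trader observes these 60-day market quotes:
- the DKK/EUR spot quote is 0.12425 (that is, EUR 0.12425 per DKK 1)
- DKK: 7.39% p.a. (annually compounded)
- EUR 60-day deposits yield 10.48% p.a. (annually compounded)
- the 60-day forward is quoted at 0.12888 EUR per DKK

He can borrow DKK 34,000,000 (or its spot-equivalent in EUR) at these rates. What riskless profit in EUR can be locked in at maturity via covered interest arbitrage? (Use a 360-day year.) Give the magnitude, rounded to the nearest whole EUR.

EUR 139,042

T = 60/360 years.
Keep in DKK, deliver into the forward: 34,000,000·1.011953695·0.12888 = EUR 4,434,300.14.
Swap to EUR now, deposit: 34,000,000·0.12425·1.016749446 = EUR 4,295,258.03.
The quoted forward overvalues DKK, so borrow EUR, buy DKK at spot, deposit the DKK at 7.39%, and sell the proceeds forward at 0.12888.
Profit = 4,434,300.14 − 4,295,258.03 = EUR 139,042.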